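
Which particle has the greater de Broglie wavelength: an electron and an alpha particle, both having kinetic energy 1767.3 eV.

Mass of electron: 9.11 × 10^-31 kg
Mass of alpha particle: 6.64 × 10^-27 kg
The electron has the longer wavelength.

Using λ = h/√(2mKE):

For electron: λ₁ = h/√(2m₁KE) = 2.92 × 10^-11 m
For alpha particle: λ₂ = h/√(2m₂KE) = 3.42 × 10^-13 m

Since λ ∝ 1/√m at constant kinetic energy, the lighter particle has the longer wavelength.

The electron has the longer de Broglie wavelength.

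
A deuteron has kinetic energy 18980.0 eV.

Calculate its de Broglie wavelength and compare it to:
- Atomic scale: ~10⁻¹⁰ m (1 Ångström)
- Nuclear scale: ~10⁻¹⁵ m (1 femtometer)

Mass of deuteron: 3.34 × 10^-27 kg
λ = 1.47 × 10^-13 m, which is between nuclear and atomic scales.

Using λ = h/√(2mKE):

KE = 18980.0 eV = 3.041 × 10^-15 J

λ = h/√(2mKE)
λ = (6.626 × 10^-34 J·s) / √(2 × 3.34 × 10^-27 kg × 3.041 × 10^-15 J)
λ = 1.47 × 10^-13 m

Comparison:
- Atomic scale (10⁻¹⁰ m): λ is 0.0015× this size
- Nuclear scale (10⁻¹⁵ m): λ is 1.5e+02× this size

The wavelength is between nuclear and atomic scales.

This wavelength is appropriate for probing atomic structure but too large for nuclear physics experiments.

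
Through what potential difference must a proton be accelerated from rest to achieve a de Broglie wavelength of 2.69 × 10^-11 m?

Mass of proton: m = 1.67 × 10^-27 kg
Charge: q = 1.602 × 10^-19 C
1.13 V

From λ = h/√(2mqV), we solve for V:

λ² = h²/(2mqV)
V = h²/(2mqλ²)
V = (6.626 × 10^-34 J·s)² / (2 × 1.67 × 10^-27 kg × 1.602 × 10^-19 C × (2.69 × 10^-11 m)²)
V = 1.13 V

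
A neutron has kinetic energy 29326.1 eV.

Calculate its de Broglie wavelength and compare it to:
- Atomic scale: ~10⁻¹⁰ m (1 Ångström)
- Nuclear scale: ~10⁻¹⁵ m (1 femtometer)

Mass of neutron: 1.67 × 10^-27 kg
λ = 1.67 × 10^-13 m, which is between nuclear and atomic scales.

Using λ = h/√(2mKE):

KE = 29326.1 eV = 4.699 × 10^-15 J

λ = h/√(2mKE)
λ = (6.626 × 10^-34 J·s) / √(2 × 1.67 × 10^-27 kg × 4.699 × 10^-15 J)
λ = 1.67 × 10^-13 m

Comparison:
- Atomic scale (10⁻¹⁰ m): λ is 0.0017× this size
- Nuclear scale (10⁻¹⁵ m): λ is 1.7e+02× this size

The wavelength is between nuclear and atomic scales.

This wavelength is appropriate for probing atomic structure but too large for nuclear physics experiments.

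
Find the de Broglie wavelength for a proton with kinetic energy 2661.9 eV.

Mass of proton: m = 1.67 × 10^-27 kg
5.55 × 10^-13 m

Using λ = h/√(2mKE):

First convert KE to Joules: KE = 2661.9 eV = 4.265 × 10^-16 J

λ = h/√(2mKE)
λ = (6.626 × 10^-34 J·s) / √(2 × 1.67 × 10^-27 kg × 4.265 × 10^-16 J)
λ = 5.55 × 10^-13 m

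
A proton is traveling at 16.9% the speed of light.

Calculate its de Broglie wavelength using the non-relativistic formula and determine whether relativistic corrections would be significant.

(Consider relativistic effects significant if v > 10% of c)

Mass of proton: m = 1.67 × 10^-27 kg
Yes, relativistic corrections are needed.

Using the non-relativistic de Broglie formula λ = h/(mv):

v = 16.9% × c = 5.066 × 10^7 m/s

λ = h/(mv)
λ = (6.626 × 10^-34 J·s) / (1.67 × 10^-27 kg × 5.066 × 10^7 m/s)
λ = 7.83 × 10^-15 m

Since v = 16.9% of c > 10% of c, relativistic corrections ARE significant and the actual wavelength would differ from this non-relativistic estimate.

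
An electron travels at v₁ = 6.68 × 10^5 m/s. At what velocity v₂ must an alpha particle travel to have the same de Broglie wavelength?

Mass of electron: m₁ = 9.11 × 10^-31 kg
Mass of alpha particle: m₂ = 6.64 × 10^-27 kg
v₂ = 9.16 × 10^1 m/s

For equal de Broglie wavelengths: λ₁ = λ₂

h/(m₁v₁) = h/(m₂v₂)
m₁v₁ = m₂v₂
v₂ = v₁ · (m₁/m₂)

v₂ = 6.68 × 10^5 m/s × (9.11 × 10^-31 kg / 6.64 × 10^-27 kg)
v₂ = 9.16 × 10^1 m/s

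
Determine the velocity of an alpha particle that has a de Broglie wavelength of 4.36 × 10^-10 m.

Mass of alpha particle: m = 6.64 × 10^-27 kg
2.29 × 10^2 m/s

From the de Broglie relation λ = h/(mv), we solve for v:

v = h/(mλ)
v = (6.626 × 10^-34 J·s) / (6.64 × 10^-27 kg × 4.36 × 10^-10 m)
v = 2.29 × 10^2 m/s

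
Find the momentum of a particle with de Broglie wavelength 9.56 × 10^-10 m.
6.93 × 10^-25 kg·m/s

From the de Broglie relation λ = h/p, we solve for p:

p = h/λ
p = (6.626 × 10^-34 J·s) / (9.56 × 10^-10 m)
p = 6.93 × 10^-25 kg·m/s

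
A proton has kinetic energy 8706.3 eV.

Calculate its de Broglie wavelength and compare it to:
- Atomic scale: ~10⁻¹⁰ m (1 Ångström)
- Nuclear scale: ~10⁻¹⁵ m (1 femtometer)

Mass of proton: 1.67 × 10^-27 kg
λ = 3.07 × 10^-13 m, which is between nuclear and atomic scales.

Using λ = h/√(2mKE):

KE = 8706.3 eV = 1.395 × 10^-15 J

λ = h/√(2mKE)
λ = (6.626 × 10^-34 J·s) / √(2 × 1.67 × 10^-27 kg × 1.395 × 10^-15 J)
λ = 3.07 × 10^-13 m

Comparison:
- Atomic scale (10⁻¹⁰ m): λ is 0.0031× this size
- Nuclear scale (10⁻¹⁵ m): λ is 3.1e+02× this size

The wavelength is between nuclear and atomic scales.

This wavelength is appropriate for probing atomic structure but too large for nuclear physics experiments.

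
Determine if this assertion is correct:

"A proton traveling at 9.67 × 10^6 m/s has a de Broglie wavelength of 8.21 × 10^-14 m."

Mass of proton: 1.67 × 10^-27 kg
False

The claim is incorrect.

Using λ = h/(mv):
λ = (6.626 × 10^-34 J·s) / (1.67 × 10^-27 kg × 9.67 × 10^6 m/s)
λ = 4.10 × 10^-14 m

The actual wavelength differs from the claimed 8.21 × 10^-14 m.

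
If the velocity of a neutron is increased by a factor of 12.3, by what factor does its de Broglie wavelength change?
The wavelength decreases by a factor of 12.3.

From λ = h/(mv), the wavelength is inversely proportional to velocity:

λ ∝ 1/v

If v → 12.3v, then λ → λ/12.3

When velocity is increased by a factor of 12.3, the wavelength decreases by a factor of 12.3.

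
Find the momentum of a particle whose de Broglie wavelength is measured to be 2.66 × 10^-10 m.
2.49 × 10^-24 kg·m/s

From the de Broglie relation λ = h/p, we solve for p:

p = h/λ
p = (6.626 × 10^-34 J·s) / (2.66 × 10^-10 m)
p = 2.49 × 10^-24 kg·m/s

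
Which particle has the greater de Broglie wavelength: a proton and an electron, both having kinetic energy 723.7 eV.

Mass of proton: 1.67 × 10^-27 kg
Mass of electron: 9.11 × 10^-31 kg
The electron has the longer wavelength.

Using λ = h/√(2mKE):

For proton: λ₁ = h/√(2m₁KE) = 1.06 × 10^-12 m
For electron: λ₂ = h/√(2m₂KE) = 4.56 × 10^-11 m

Since λ ∝ 1/√m at constant kinetic energy, the lighter particle has the longer wavelength.

The electron has the longer de Broglie wavelength.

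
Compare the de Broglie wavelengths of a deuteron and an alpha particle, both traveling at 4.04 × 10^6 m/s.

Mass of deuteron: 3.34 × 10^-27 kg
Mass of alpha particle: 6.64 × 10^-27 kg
The deuteron has the longer wavelength.

Using λ = h/(mv), since both particles have the same velocity, the wavelength depends only on mass.

For deuteron: λ₁ = h/(m₁v) = 4.91 × 10^-14 m
For alpha particle: λ₂ = h/(m₂v) = 2.47 × 10^-14 m

Since λ ∝ 1/m at constant velocity, the lighter particle has the longer wavelength.

The deuteron has the longer de Broglie wavelength.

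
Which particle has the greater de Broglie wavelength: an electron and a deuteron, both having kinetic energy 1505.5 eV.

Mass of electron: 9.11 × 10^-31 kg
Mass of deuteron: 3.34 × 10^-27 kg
The electron has the longer wavelength.

Using λ = h/√(2mKE):

For electron: λ₁ = h/√(2m₁KE) = 3.16 × 10^-11 m
For deuteron: λ₂ = h/√(2m₂KE) = 5.22 × 10^-13 m

Since λ ∝ 1/√m at constant kinetic energy, the lighter particle has the longer wavelength.

The electron has the longer de Broglie wavelength.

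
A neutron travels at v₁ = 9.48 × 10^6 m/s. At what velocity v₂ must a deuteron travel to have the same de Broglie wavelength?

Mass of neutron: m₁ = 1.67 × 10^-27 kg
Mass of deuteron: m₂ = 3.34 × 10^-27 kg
v₂ = 4.74 × 10^6 m/s

For equal de Broglie wavelengths: λ₁ = λ₂

h/(m₁v₁) = h/(m₂v₂)
m₁v₁ = m₂v₂
v₂ = v₁ · (m₁/m₂)

v₂ = 9.48 × 10^6 m/s × (1.67 × 10^-27 kg / 3.34 × 10^-27 kg)
v₂ = 4.74 × 10^6 m/s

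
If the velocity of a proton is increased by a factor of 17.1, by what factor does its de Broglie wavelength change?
The wavelength decreases by a factor of 17.1.

From λ = h/(mv), the wavelength is inversely proportional to velocity:

λ ∝ 1/v

If v → 17.1v, then λ → λ/17.1

When velocity is increased by a factor of 17.1, the wavelength decreases by a factor of 17.1.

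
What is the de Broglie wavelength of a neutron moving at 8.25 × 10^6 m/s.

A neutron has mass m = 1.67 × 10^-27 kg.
4.81 × 10^-14 m

Using the de Broglie relation λ = h/(mv):

λ = h/(mv)
λ = (6.626 × 10^-34 J·s) / (1.67 × 10^-27 kg × 8.25 × 10^6 m/s)
λ = 4.81 × 10^-14 m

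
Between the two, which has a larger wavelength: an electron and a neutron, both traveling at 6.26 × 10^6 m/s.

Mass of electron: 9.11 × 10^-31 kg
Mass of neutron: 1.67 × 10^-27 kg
The electron has the longer wavelength.

Using λ = h/(mv), since both particles have the same velocity, the wavelength depends only on mass.

For electron: λ₁ = h/(m₁v) = 1.16 × 10^-10 m
For neutron: λ₂ = h/(m₂v) = 6.34 × 10^-14 m

Since λ ∝ 1/m at constant velocity, the lighter particle has the longer wavelength.

The electron has the longer de Broglie wavelength.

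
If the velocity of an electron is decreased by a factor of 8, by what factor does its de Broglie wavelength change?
The wavelength increases by a factor of 8.

From λ = h/(mv), the wavelength is inversely proportional to velocity:

λ ∝ 1/v

If v → v/8, then λ → 8λ

When velocity is decreased by a factor of 8, the wavelength increases by a factor of 8.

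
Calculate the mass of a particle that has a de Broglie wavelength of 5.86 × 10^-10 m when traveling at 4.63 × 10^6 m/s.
2.44 × 10^-31 kg

From the de Broglie relation λ = h/(mv), we solve for m:

m = h/(λv)
m = (6.626 × 10^-34 J·s) / (5.86 × 10^-10 m × 4.63 × 10^6 m/s)
m = 2.44 × 10^-31 kg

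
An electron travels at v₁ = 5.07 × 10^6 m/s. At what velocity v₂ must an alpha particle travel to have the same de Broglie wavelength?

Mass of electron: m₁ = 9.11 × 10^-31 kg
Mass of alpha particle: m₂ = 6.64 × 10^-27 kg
v₂ = 6.96 × 10^2 m/s

For equal de Broglie wavelengths: λ₁ = λ₂

h/(m₁v₁) = h/(m₂v₂)
m₁v₁ = m₂v₂
v₂ = v₁ · (m₁/m₂)

v₂ = 5.07 × 10^6 m/s × (9.11 × 10^-31 kg / 6.64 × 10^-27 kg)
v₂ = 6.96 × 10^2 m/s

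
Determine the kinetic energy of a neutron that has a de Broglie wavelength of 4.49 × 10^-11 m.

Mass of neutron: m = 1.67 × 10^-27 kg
6.52 × 10^-20 J (or 0.407 eV)

From λ = h/√(2mKE), we solve for KE:

λ² = h²/(2mKE)
KE = h²/(2mλ²)
KE = (6.626 × 10^-34 J·s)² / (2 × 1.67 × 10^-27 kg × (4.49 × 10^-11 m)²)
KE = 6.52 × 10^-20 J
KE = 0.407 eV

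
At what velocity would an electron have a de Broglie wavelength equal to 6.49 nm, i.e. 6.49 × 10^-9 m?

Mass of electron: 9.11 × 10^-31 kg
1.12 × 10^5 m/s

From λ = h/(mv), solve for v:

v = h/(mλ)
v = (6.626 × 10^-34 J·s) / (9.11 × 10^-31 kg × 6.49 × 10^-9 m)
v = 1.12 × 10^5 m/s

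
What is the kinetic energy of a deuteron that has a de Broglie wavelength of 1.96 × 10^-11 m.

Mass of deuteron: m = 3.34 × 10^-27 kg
1.71 × 10^-19 J (or 1.07 eV)

From λ = h/√(2mKE), we solve for KE:

λ² = h²/(2mKE)
KE = h²/(2mλ²)
KE = (6.626 × 10^-34 J·s)² / (2 × 3.34 × 10^-27 kg × (1.96 × 10^-11 m)²)
KE = 1.71 × 10^-19 J
KE = 1.07 eV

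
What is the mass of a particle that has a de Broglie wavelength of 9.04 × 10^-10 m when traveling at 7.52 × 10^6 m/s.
9.75 × 10^-32 kg

From the de Broglie relation λ = h/(mv), we solve for m:

m = h/(λv)
m = (6.626 × 10^-34 J·s) / (9.04 × 10^-10 m × 7.52 × 10^6 m/s)
m = 9.75 × 10^-32 kg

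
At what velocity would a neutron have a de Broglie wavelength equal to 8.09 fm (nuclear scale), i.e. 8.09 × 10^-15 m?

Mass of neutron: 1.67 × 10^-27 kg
4.90 × 10^7 m/s

From λ = h/(mv), solve for v:

v = h/(mλ)
v = (6.626 × 10^-34 J·s) / (1.67 × 10^-27 kg × 8.09 × 10^-15 m)
v = 4.90 × 10^7 m/s

Note: This velocity is 16.4% of the speed of light, so relativistic corrections would be needed for a more accurate calculation.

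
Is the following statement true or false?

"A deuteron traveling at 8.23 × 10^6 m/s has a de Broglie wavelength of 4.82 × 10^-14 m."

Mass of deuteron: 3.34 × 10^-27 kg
False

The claim is incorrect.

Using λ = h/(mv):
λ = (6.626 × 10^-34 J·s) / (3.34 × 10^-27 kg × 8.23 × 10^6 m/s)
λ = 2.41 × 10^-14 m

The actual wavelength differs from the claimed 4.82 × 10^-14 m.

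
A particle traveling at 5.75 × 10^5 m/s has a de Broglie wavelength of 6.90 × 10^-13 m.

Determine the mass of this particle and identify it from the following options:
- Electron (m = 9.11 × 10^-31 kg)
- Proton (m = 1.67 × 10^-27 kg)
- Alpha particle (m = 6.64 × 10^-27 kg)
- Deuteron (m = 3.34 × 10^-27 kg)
The particle is a proton.

From λ = h/(mv), solve for mass:

m = h/(λv)
m = (6.626 × 10^-34 J·s) / (6.90 × 10^-13 m × 5.75 × 10^5 m/s)
m = 1.67 × 10^-27 kg

Comparing with the listed masses, this is closest to a proton.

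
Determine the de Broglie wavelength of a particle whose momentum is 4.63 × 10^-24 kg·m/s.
1.43 × 10^-10 m

Using the de Broglie relation λ = h/p:

λ = h/p
λ = (6.626 × 10^-34 J·s) / (4.63 × 10^-24 kg·m/s)
λ = 1.43 × 10^-10 m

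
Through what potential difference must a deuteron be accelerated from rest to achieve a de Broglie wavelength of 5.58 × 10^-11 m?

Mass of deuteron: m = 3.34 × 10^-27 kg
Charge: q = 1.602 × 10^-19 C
1.32 × 10^-1 V

From λ = h/√(2mqV), we solve for V:

λ² = h²/(2mqV)
V = h²/(2mqλ²)
V = (6.626 × 10^-34 J·s)² / (2 × 3.34 × 10^-27 kg × 1.602 × 10^-19 C × (5.58 × 10^-11 m)²)
V = 1.32 × 10^-1 V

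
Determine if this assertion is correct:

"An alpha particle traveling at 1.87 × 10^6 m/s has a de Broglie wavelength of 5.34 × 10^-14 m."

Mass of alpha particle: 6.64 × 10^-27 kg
True

The claim is correct.

Using λ = h/(mv):
λ = (6.626 × 10^-34 J·s) / (6.64 × 10^-27 kg × 1.87 × 10^6 m/s)
λ = 5.34 × 10^-14 m

This matches the claimed value.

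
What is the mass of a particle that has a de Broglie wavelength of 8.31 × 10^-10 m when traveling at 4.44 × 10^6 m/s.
1.80 × 10^-31 kg

From the de Broglie relation λ = h/(mv), we solve for m:

m = h/(λv)
m = (6.626 × 10^-34 J·s) / (8.31 × 10^-10 m × 4.44 × 10^6 m/s)
m = 1.80 × 10^-31 kg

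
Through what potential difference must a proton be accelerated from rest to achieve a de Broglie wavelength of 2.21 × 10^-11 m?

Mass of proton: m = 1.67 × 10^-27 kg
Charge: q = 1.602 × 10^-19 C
1.68 V

From λ = h/√(2mqV), we solve for V:

λ² = h²/(2mqV)
V = h²/(2mqλ²)
V = (6.626 × 10^-34 J·s)² / (2 × 1.67 × 10^-27 kg × 1.602 × 10^-19 C × (2.21 × 10^-11 m)²)
V = 1.68 V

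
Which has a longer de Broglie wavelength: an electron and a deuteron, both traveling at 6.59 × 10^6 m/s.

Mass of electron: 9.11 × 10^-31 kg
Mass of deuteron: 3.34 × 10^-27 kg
The electron has the longer wavelength.

Using λ = h/(mv), since both particles have the same velocity, the wavelength depends only on mass.

For electron: λ₁ = h/(m₁v) = 1.10 × 10^-10 m
For deuteron: λ₂ = h/(m₂v) = 3.01 × 10^-14 m

Since λ ∝ 1/m at constant velocity, the lighter particle has the longer wavelength.

The electron has the longer de Broglie wavelength.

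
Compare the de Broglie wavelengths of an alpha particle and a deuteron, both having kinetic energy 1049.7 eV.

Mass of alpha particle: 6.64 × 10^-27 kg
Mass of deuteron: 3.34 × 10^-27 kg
The deuteron has the longer wavelength.

Using λ = h/√(2mKE):

For alpha particle: λ₁ = h/√(2m₁KE) = 4.43 × 10^-13 m
For deuteron: λ₂ = h/√(2m₂KE) = 6.25 × 10^-13 m

Since λ ∝ 1/√m at constant kinetic energy, the lighter particle has the longer wavelength.

The deuteron has the longer de Broglie wavelength.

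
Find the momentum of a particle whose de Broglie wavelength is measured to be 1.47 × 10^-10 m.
4.51 × 10^-24 kg·m/s

From the de Broglie relation λ = h/p, we solve for p:

p = h/λ
p = (6.626 × 10^-34 J·s) / (1.47 × 10^-10 m)
p = 4.51 × 10^-24 kg·m/s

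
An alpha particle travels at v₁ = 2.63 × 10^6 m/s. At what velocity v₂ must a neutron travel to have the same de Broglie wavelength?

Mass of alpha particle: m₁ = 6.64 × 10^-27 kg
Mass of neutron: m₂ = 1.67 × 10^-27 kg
v₂ = 1.05 × 10^7 m/s

For equal de Broglie wavelengths: λ₁ = λ₂

h/(m₁v₁) = h/(m₂v₂)
m₁v₁ = m₂v₂
v₂ = v₁ · (m₁/m₂)

v₂ = 2.63 × 10^6 m/s × (6.64 × 10^-27 kg / 1.67 × 10^-27 kg)
v₂ = 1.05 × 10^7 m/s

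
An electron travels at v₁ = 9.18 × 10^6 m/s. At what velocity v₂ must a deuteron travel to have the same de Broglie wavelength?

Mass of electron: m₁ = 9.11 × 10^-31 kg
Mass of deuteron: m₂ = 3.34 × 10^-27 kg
v₂ = 2.50 × 10^3 m/s

For equal de Broglie wavelengths: λ₁ = λ₂

h/(m₁v₁) = h/(m₂v₂)
m₁v₁ = m₂v₂
v₂ = v₁ · (m₁/m₂)

v₂ = 9.18 × 10^6 m/s × (9.11 × 10^-31 kg / 3.34 × 10^-27 kg)
v₂ = 2.50 × 10^3 m/s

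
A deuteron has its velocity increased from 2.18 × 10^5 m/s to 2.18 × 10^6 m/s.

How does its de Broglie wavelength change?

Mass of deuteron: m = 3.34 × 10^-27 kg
The wavelength decreases by a factor of 10.

Using λ = h/(mv):

Initial wavelength: λ₁ = h/(mv₁) = 9.10 × 10^-13 m
Final wavelength: λ₂ = h/(mv₂) = 9.10 × 10^-14 m

Since λ ∝ 1/v, when velocity increases by a factor of 10, the wavelength decreases by a factor of 10.

λ₂/λ₁ = v₁/v₂ = 1/10

The wavelength decreases by a factor of 10.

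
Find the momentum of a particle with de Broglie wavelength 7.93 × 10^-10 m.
8.36 × 10^-25 kg·m/s

From the de Broglie relation λ = h/p, we solve for p:

p = h/λ
p = (6.626 × 10^-34 J·s) / (7.93 × 10^-10 m)
p = 8.36 × 10^-25 kg·m/s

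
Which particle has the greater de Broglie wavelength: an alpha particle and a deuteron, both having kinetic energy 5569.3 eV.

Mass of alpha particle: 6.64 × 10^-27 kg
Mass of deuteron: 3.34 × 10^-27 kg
The deuteron has the longer wavelength.

Using λ = h/√(2mKE):

For alpha particle: λ₁ = h/√(2m₁KE) = 1.92 × 10^-13 m
For deuteron: λ₂ = h/√(2m₂KE) = 2.71 × 10^-13 m

Since λ ∝ 1/√m at constant kinetic energy, the lighter particle has the longer wavelength.

The deuteron has the longer de Broglie wavelength.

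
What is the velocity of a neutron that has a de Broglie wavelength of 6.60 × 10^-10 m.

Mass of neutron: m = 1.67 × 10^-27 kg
6.01 × 10^2 m/s

From the de Broglie relation λ = h/(mv), we solve for v:

v = h/(mλ)
v = (6.626 × 10^-34 J·s) / (1.67 × 10^-27 kg × 6.60 × 10^-10 m)
v = 6.01 × 10^2 m/s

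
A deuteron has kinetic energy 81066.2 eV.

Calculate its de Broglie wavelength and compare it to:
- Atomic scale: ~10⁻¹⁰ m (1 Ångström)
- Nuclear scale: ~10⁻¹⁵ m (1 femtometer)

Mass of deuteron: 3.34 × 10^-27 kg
λ = 7.11 × 10^-14 m, which is between nuclear and atomic scales.

Using λ = h/√(2mKE):

KE = 81066.2 eV = 1.299 × 10^-14 J

λ = h/√(2mKE)
λ = (6.626 × 10^-34 J·s) / √(2 × 3.34 × 10^-27 kg × 1.299 × 10^-14 J)
λ = 7.11 × 10^-14 m

Comparison:
- Atomic scale (10⁻¹⁰ m): λ is 0.00071× this size
- Nuclear scale (10⁻¹⁵ m): λ is 71× this size

The wavelength is between nuclear and atomic scales.

This wavelength is appropriate for probing atomic structure but too large for nuclear physics experiments.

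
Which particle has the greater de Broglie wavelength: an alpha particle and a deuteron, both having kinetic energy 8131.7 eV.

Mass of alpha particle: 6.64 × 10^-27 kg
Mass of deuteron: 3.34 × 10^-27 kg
The deuteron has the longer wavelength.

Using λ = h/√(2mKE):

For alpha particle: λ₁ = h/√(2m₁KE) = 1.59 × 10^-13 m
For deuteron: λ₂ = h/√(2m₂KE) = 2.25 × 10^-13 m

Since λ ∝ 1/√m at constant kinetic energy, the lighter particle has the longer wavelength.

The deuteron has the longer de Broglie wavelength.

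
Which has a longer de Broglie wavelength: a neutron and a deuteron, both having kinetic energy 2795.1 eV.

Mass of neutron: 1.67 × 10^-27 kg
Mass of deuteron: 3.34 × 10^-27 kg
The neutron has the longer wavelength.

Using λ = h/√(2mKE):

For neutron: λ₁ = h/√(2m₁KE) = 5.42 × 10^-13 m
For deuteron: λ₂ = h/√(2m₂KE) = 3.83 × 10^-13 m

Since λ ∝ 1/√m at constant kinetic energy, the lighter particle has the longer wavelength.

The neutron has the longer de Broglie wavelength.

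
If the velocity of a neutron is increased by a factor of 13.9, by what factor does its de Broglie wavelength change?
The wavelength decreases by a factor of 13.9.

From λ = h/(mv), the wavelength is inversely proportional to velocity:

λ ∝ 1/v

If v → 13.9v, then λ → λ/13.9

When velocity is increased by a factor of 13.9, the wavelength decreases by a factor of 13.9.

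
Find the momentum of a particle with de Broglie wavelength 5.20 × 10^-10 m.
1.27 × 10^-24 kg·m/s

From the de Broglie relation λ = h/p, we solve for p:

p = h/λ
p = (6.626 × 10^-34 J·s) / (5.20 × 10^-10 m)
p = 1.27 × 10^-24 kg·m/s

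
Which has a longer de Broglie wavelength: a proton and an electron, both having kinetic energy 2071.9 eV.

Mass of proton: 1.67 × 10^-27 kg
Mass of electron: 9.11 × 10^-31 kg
The electron has the longer wavelength.

Using λ = h/√(2mKE):

For proton: λ₁ = h/√(2m₁KE) = 6.29 × 10^-13 m
For electron: λ₂ = h/√(2m₂KE) = 2.69 × 10^-11 m

Since λ ∝ 1/√m at constant kinetic energy, the lighter particle has the longer wavelength.

The electron has the longer de Broglie wavelength.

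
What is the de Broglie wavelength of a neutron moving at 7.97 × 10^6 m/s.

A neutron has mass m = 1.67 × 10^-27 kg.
4.98 × 10^-14 m

Using the de Broglie relation λ = h/(mv):

λ = h/(mv)
λ = (6.626 × 10^-34 J·s) / (1.67 × 10^-27 kg × 7.97 × 10^6 m/s)
λ = 4.98 × 10^-14 m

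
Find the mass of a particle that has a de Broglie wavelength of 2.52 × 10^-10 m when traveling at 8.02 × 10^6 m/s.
3.28 × 10^-31 kg

From the de Broglie relation λ = h/(mv), we solve for m:

m = h/(λv)
m = (6.626 × 10^-34 J·s) / (2.52 × 10^-10 m × 8.02 × 10^6 m/s)
m = 3.28 × 10^-31 kg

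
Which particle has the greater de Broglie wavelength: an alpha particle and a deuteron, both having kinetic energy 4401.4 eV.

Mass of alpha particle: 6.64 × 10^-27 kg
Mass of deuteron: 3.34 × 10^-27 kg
The deuteron has the longer wavelength.

Using λ = h/√(2mKE):

For alpha particle: λ₁ = h/√(2m₁KE) = 2.17 × 10^-13 m
For deuteron: λ₂ = h/√(2m₂KE) = 3.05 × 10^-13 m

Since λ ∝ 1/√m at constant kinetic energy, the lighter particle has the longer wavelength.

The deuteron has the longer de Broglie wavelength.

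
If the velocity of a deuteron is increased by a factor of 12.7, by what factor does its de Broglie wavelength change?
The wavelength decreases by a factor of 12.7.

From λ = h/(mv), the wavelength is inversely proportional to velocity:

λ ∝ 1/v

If v → 12.7v, then λ → λ/12.7

When velocity is increased by a factor of 12.7, the wavelength decreases by a factor of 12.7.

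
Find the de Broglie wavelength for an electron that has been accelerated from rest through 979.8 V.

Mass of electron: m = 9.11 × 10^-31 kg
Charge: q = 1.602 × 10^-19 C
3.92 × 10^-11 m

When a particle is accelerated through voltage V, it gains kinetic energy KE = qV.

The de Broglie wavelength is then λ = h/√(2mqV):

λ = h/√(2mqV)
λ = (6.626 × 10^-34 J·s) / √(2 × 9.11 × 10^-31 kg × 1.602 × 10^-19 C × 979.8 V)
λ = 3.92 × 10^-11 m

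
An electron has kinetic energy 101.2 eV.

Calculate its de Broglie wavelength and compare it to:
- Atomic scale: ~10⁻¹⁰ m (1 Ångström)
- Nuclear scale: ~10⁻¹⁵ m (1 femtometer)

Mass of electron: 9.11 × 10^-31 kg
λ = 1.22 × 10^-10 m, which is larger than typical atomic dimensions (~1 Å).

Using λ = h/√(2mKE):

KE = 101.2 eV = 1.621 × 10^-17 J

λ = h/√(2mKE)
λ = (6.626 × 10^-34 J·s) / √(2 × 9.11 × 10^-31 kg × 1.621 × 10^-17 J)
λ = 1.22 × 10^-10 m

Comparison:
- Atomic scale (10⁻¹⁰ m): λ is 1.2× this size
- Nuclear scale (10⁻¹⁵ m): λ is 1.2e+05× this size

The wavelength is larger than typical atomic dimensions (~1 Å).

This wavelength is significant for atomic-scale phenomena like electron diffraction from crystal lattices.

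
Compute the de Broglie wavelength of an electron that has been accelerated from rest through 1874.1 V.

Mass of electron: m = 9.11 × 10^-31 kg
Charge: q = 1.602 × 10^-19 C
2.83 × 10^-11 m

When a particle is accelerated through voltage V, it gains kinetic energy KE = qV.

The de Broglie wavelength is then λ = h/√(2mqV):

λ = h/√(2mqV)
λ = (6.626 × 10^-34 J·s) / √(2 × 9.11 × 10^-31 kg × 1.602 × 10^-19 C × 1874.1 V)
λ = 2.83 × 10^-11 m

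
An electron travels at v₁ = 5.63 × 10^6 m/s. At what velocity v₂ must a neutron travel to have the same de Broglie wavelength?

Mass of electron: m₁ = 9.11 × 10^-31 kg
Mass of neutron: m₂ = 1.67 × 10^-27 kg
v₂ = 3.07 × 10^3 m/s

For equal de Broglie wavelengths: λ₁ = λ₂

h/(m₁v₁) = h/(m₂v₂)
m₁v₁ = m₂v₂
v₂ = v₁ · (m₁/m₂)

v₂ = 5.63 × 10^6 m/s × (9.11 × 10^-31 kg / 1.67 × 10^-27 kg)
v₂ = 3.07 × 10^3 m/s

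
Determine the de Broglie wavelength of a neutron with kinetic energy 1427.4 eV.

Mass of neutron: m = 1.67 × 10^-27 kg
7.58 × 10^-13 m

Using λ = h/√(2mKE):

First convert KE to Joules: KE = 1427.4 eV = 2.287 × 10^-16 J

λ = h/√(2mKE)
λ = (6.626 × 10^-34 J·s) / √(2 × 1.67 × 10^-27 kg × 2.287 × 10^-16 J)
λ = 7.58 × 10^-13 m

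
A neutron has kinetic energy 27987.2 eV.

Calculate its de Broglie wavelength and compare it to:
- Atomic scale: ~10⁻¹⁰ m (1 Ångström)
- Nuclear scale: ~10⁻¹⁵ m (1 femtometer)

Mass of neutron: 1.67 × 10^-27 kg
λ = 1.71 × 10^-13 m, which is between nuclear and atomic scales.

Using λ = h/√(2mKE):

KE = 27987.2 eV = 4.484 × 10^-15 J

λ = h/√(2mKE)
λ = (6.626 × 10^-34 J·s) / √(2 × 1.67 × 10^-27 kg × 4.484 × 10^-15 J)
λ = 1.71 × 10^-13 m

Comparison:
- Atomic scale (10⁻¹⁰ m): λ is 0.0017× this size
- Nuclear scale (10⁻¹⁵ m): λ is 1.7e+02× this size

The wavelength is between nuclear and atomic scales.

This wavelength is appropriate for probing atomic structure but too large for nuclear physics experiments.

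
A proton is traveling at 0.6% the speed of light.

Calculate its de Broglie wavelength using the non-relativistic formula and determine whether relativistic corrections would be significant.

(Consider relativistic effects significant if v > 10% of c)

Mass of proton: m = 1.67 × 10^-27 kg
No, relativistic corrections are not needed.

Using the non-relativistic de Broglie formula λ = h/(mv):

v = 0.6% × c = 1.799 × 10^6 m/s

λ = h/(mv)
λ = (6.626 × 10^-34 J·s) / (1.67 × 10^-27 kg × 1.799 × 10^6 m/s)
λ = 2.21 × 10^-13 m

Since v = 0.6% of c < 10% of c, relativistic corrections are NOT significant and this non-relativistic result is a good approximation.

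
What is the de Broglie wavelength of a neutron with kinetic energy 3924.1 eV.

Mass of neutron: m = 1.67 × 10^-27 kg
4.57 × 10^-13 m

Using λ = h/√(2mKE):

First convert KE to Joules: KE = 3924.1 eV = 6.287 × 10^-16 J

λ = h/√(2mKE)
λ = (6.626 × 10^-34 J·s) / √(2 × 1.67 × 10^-27 kg × 6.287 × 10^-16 J)
λ = 4.57 × 10^-13 m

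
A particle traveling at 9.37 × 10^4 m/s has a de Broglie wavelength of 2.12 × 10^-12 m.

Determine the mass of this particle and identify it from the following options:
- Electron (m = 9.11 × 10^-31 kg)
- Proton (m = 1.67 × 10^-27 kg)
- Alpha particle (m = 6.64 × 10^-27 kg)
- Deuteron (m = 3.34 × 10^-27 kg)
The particle is a deuteron.

From λ = h/(mv), solve for mass:

m = h/(λv)
m = (6.626 × 10^-34 J·s) / (2.12 × 10^-12 m × 9.37 × 10^4 m/s)
m = 3.34 × 10^-27 kg

Comparing with the listed masses, this is closest to a deuteron.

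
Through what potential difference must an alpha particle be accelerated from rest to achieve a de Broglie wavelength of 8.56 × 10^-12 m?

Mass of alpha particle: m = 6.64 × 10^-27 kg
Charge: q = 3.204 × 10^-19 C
1.41 V

From λ = h/√(2mqV), we solve for V:

λ² = h²/(2mqV)
V = h²/(2mqλ²)
V = (6.626 × 10^-34 J·s)² / (2 × 6.64 × 10^-27 kg × 3.204 × 10^-19 C × (8.56 × 10^-12 m)²)
V = 1.41 V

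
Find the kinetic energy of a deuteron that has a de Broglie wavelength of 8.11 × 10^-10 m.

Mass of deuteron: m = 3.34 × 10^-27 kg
9.99 × 10^-23 J (or 6.24 × 10^-4 eV)

From λ = h/√(2mKE), we solve for KE:

λ² = h²/(2mKE)
KE = h²/(2mλ²)
KE = (6.626 × 10^-34 J·s)² / (2 × 3.34 × 10^-27 kg × (8.11 × 10^-10 m)²)
KE = 9.99 × 10^-23 J
KE = 6.24 × 10^-4 eV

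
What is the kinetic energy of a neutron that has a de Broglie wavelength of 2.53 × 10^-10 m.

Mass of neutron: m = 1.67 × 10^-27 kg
2.05 × 10^-21 J (or 0.0128 eV)

From λ = h/√(2mKE), we solve for KE:

λ² = h²/(2mKE)
KE = h²/(2mλ²)
KE = (6.626 × 10^-34 J·s)² / (2 × 1.67 × 10^-27 kg × (2.53 × 10^-10 m)²)
KE = 2.05 × 10^-21 J
KE = 0.0128 eV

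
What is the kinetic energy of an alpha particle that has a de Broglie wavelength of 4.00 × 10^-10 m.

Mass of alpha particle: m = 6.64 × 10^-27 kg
2.07 × 10^-22 J (or 1.29 × 10^-3 eV)

From λ = h/√(2mKE), we solve for KE:

λ² = h²/(2mKE)
KE = h²/(2mλ²)
KE = (6.626 × 10^-34 J·s)² / (2 × 6.64 × 10^-27 kg × (4.00 × 10^-10 m)²)
KE = 2.07 × 10^-22 J
KE = 1.29 × 10^-3 eV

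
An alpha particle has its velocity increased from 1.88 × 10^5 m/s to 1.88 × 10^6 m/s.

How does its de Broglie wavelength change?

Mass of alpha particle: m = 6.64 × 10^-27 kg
The wavelength decreases by a factor of 10.

Using λ = h/(mv):

Initial wavelength: λ₁ = h/(mv₁) = 5.31 × 10^-13 m
Final wavelength: λ₂ = h/(mv₂) = 5.31 × 10^-14 m

Since λ ∝ 1/v, when velocity increases by a factor of 10, the wavelength decreases by a factor of 10.

λ₂/λ₁ = v₁/v₂ = 1/10

The wavelength decreases by a factor of 10.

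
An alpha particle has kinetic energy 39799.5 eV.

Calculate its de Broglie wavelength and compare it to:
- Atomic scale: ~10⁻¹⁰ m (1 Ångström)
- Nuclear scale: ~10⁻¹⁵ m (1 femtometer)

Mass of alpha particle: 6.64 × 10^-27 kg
λ = 7.20 × 10^-14 m, which is between nuclear and atomic scales.

Using λ = h/√(2mKE):

KE = 39799.5 eV = 6.377 × 10^-15 J

λ = h/√(2mKE)
λ = (6.626 × 10^-34 J·s) / √(2 × 6.64 × 10^-27 kg × 6.377 × 10^-15 J)
λ = 7.20 × 10^-14 m

Comparison:
- Atomic scale (10⁻¹⁰ m): λ is 0.00072× this size
- Nuclear scale (10⁻¹⁵ m): λ is 72× this size

The wavelength is between nuclear and atomic scales.

This wavelength is appropriate for probing atomic structure but too large for nuclear physics experiments.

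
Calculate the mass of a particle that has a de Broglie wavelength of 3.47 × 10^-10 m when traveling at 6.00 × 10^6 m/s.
3.18 × 10^-31 kg

From the de Broglie relation λ = h/(mv), we solve for m:

m = h/(λv)
m = (6.626 × 10^-34 J·s) / (3.47 × 10^-10 m × 6.00 × 10^6 m/s)
m = 3.18 × 10^-31 kg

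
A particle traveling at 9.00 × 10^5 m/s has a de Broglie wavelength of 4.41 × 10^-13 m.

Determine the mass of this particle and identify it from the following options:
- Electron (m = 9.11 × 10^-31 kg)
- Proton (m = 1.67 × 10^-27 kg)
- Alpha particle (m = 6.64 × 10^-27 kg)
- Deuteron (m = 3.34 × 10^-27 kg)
The particle is a proton.

From λ = h/(mv), solve for mass:

m = h/(λv)
m = (6.626 × 10^-34 J·s) / (4.41 × 10^-13 m × 9.00 × 10^5 m/s)
m = 1.67 × 10^-27 kg

Comparing with the listed masses, this is closest to a proton.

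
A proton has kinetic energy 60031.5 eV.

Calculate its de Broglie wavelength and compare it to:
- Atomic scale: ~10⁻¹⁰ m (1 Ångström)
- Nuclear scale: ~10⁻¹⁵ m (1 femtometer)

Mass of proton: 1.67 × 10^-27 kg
λ = 1.17 × 10^-13 m, which is between nuclear and atomic scales.

Using λ = h/√(2mKE):

KE = 60031.5 eV = 9.618 × 10^-15 J

λ = h/√(2mKE)
λ = (6.626 × 10^-34 J·s) / √(2 × 1.67 × 10^-27 kg × 9.618 × 10^-15 J)
λ = 1.17 × 10^-13 m

Comparison:
- Atomic scale (10⁻¹⁰ m): λ is 0.0012× this size
- Nuclear scale (10⁻¹⁵ m): λ is 1.2e+02× this size

The wavelength is between nuclear and atomic scales.

This wavelength is appropriate for probing atomic structure but too large for nuclear physics experiments.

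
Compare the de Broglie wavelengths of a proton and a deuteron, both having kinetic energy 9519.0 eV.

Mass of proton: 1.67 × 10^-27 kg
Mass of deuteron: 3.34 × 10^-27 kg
The proton has the longer wavelength.

Using λ = h/√(2mKE):

For proton: λ₁ = h/√(2m₁KE) = 2.94 × 10^-13 m
For deuteron: λ₂ = h/√(2m₂KE) = 2.08 × 10^-13 m

Since λ ∝ 1/√m at constant kinetic energy, the lighter particle has the longer wavelength.

The proton has the longer de Broglie wavelength.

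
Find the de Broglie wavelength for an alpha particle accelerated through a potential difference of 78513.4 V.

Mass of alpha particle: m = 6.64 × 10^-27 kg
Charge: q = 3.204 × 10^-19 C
3.63 × 10^-14 m

When a particle is accelerated through voltage V, it gains kinetic energy KE = qV.

The de Broglie wavelength is then λ = h/√(2mqV):

λ = h/√(2mqV)
λ = (6.626 × 10^-34 J·s) / √(2 × 6.64 × 10^-27 kg × 3.204 × 10^-19 C × 78513.4 V)
λ = 3.63 × 10^-14 m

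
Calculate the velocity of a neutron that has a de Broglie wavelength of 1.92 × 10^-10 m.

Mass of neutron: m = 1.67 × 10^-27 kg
2.07 × 10^3 m/s

From the de Broglie relation λ = h/(mv), we solve for v:

v = h/(mλ)
v = (6.626 × 10^-34 J·s) / (1.67 × 10^-27 kg × 1.92 × 10^-10 m)
v = 2.07 × 10^3 m/s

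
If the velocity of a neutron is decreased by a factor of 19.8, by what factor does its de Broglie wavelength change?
The wavelength increases by a factor of 19.8.

From λ = h/(mv), the wavelength is inversely proportional to velocity:

λ ∝ 1/v

If v → v/19.8, then λ → 19.8λ

When velocity is decreased by a factor of 19.8, the wavelength increases by a factor of 19.8.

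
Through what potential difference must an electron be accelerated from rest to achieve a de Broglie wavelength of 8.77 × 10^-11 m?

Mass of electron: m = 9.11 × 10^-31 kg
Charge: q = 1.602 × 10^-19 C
196 V

From λ = h/√(2mqV), we solve for V:

λ² = h²/(2mqV)
V = h²/(2mqλ²)
V = (6.626 × 10^-34 J·s)² / (2 × 9.11 × 10^-31 kg × 1.602 × 10^-19 C × (8.77 × 10^-11 m)²)
V = 196 V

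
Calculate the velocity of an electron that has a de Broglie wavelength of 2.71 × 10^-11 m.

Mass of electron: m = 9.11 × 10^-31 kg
2.68 × 10^7 m/s

From the de Broglie relation λ = h/(mv), we solve for v:

v = h/(mλ)
v = (6.626 × 10^-34 J·s) / (9.11 × 10^-31 kg × 2.71 × 10^-11 m)
v = 2.68 × 10^7 m/s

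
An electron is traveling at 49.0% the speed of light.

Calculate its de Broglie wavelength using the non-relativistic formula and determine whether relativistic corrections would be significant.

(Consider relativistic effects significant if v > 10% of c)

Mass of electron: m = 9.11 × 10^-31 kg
Yes, relativistic corrections are needed.

Using the non-relativistic de Broglie formula λ = h/(mv):

v = 49.0% × c = 1.469 × 10^8 m/s

λ = h/(mv)
λ = (6.626 × 10^-34 J·s) / (9.11 × 10^-31 kg × 1.469 × 10^8 m/s)
λ = 4.95 × 10^-12 m

Since v = 49.0% of c > 10% of c, relativistic corrections ARE significant and the actual wavelength would differ from this non-relativistic estimate.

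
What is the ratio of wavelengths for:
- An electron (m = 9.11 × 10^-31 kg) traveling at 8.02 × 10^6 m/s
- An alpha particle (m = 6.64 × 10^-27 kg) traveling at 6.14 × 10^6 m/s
λ₁/λ₂ = 5.58 × 10^3

Using λ = h/(mv):

λ₁ = h/(m₁v₁) = 9.07 × 10^-11 m
λ₂ = h/(m₂v₂) = 1.63 × 10^-14 m

Ratio λ₁/λ₂ = (m₂v₂)/(m₁v₁)
         = (6.64 × 10^-27 kg × 6.14 × 10^6 m/s) / (9.11 × 10^-31 kg × 8.02 × 10^6 m/s)
         = 5.58 × 10^3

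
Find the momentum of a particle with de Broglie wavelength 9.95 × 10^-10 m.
6.66 × 10^-25 kg·m/s

From the de Broglie relation λ = h/p, we solve for p:

p = h/λ
p = (6.626 × 10^-34 J·s) / (9.95 × 10^-10 m)
p = 6.66 × 10^-25 kg·m/s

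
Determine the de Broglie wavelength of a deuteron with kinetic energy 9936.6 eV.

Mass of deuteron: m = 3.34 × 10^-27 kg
2.03 × 10^-13 m

Using λ = h/√(2mKE):

First convert KE to Joules: KE = 9936.6 eV = 1.592 × 10^-15 J

λ = h/√(2mKE)
λ = (6.626 × 10^-34 J·s) / √(2 × 3.34 × 10^-27 kg × 1.592 × 10^-15 J)
λ = 2.03 × 10^-13 m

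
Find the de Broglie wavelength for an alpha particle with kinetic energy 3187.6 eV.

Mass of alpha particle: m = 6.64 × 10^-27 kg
2.54 × 10^-13 m

Using λ = h/√(2mKE):

First convert KE to Joules: KE = 3187.6 eV = 5.107 × 10^-16 J

λ = h/√(2mKE)
λ = (6.626 × 10^-34 J·s) / √(2 × 6.64 × 10^-27 kg × 5.107 × 10^-16 J)
λ = 2.54 × 10^-13 m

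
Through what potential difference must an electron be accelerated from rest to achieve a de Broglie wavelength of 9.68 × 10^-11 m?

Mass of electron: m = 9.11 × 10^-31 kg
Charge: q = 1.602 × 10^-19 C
161 V

From λ = h/√(2mqV), we solve for V:

λ² = h²/(2mqV)
V = h²/(2mqλ²)
V = (6.626 × 10^-34 J·s)² / (2 × 9.11 × 10^-31 kg × 1.602 × 10^-19 C × (9.68 × 10^-11 m)²)
V = 161 V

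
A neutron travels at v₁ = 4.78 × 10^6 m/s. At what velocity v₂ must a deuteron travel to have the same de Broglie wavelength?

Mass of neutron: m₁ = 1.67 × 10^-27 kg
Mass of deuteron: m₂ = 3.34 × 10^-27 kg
v₂ = 2.39 × 10^6 m/s

For equal de Broglie wavelengths: λ₁ = λ₂

h/(m₁v₁) = h/(m₂v₂)
m₁v₁ = m₂v₂
v₂ = v₁ · (m₁/m₂)

v₂ = 4.78 × 10^6 m/s × (1.67 × 10^-27 kg / 3.34 × 10^-27 kg)
v₂ = 2.39 × 10^6 m/s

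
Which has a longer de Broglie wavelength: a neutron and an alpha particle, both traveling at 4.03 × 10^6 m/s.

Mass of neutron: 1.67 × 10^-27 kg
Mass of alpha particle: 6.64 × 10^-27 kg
The neutron has the longer wavelength.

Using λ = h/(mv), since both particles have the same velocity, the wavelength depends only on mass.

For neutron: λ₁ = h/(m₁v) = 9.85 × 10^-14 m
For alpha particle: λ₂ = h/(m₂v) = 2.48 × 10^-14 m

Since λ ∝ 1/m at constant velocity, the lighter particle has the longer wavelength.

The neutron has the longer de Broglie wavelength.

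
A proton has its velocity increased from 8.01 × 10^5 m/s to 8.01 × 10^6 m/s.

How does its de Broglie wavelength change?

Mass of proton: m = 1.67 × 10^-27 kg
The wavelength decreases by a factor of 10.

Using λ = h/(mv):

Initial wavelength: λ₁ = h/(mv₁) = 4.95 × 10^-13 m
Final wavelength: λ₂ = h/(mv₂) = 4.95 × 10^-14 m

Since λ ∝ 1/v, when velocity increases by a factor of 10, the wavelength decreases by a factor of 10.

λ₂/λ₁ = v₁/v₂ = 1/10

The wavelength decreases by a factor of 10.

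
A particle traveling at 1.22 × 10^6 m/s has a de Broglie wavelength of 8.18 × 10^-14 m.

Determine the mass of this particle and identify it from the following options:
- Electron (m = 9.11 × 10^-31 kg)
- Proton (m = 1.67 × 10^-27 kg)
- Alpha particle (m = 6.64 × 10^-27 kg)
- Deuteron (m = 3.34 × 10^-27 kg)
The particle is an alpha particle.

From λ = h/(mv), solve for mass:

m = h/(λv)
m = (6.626 × 10^-34 J·s) / (8.18 × 10^-14 m × 1.22 × 10^6 m/s)
m = 6.64 × 10^-27 kg

Comparing with the listed masses, this is closest to an alpha particle.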